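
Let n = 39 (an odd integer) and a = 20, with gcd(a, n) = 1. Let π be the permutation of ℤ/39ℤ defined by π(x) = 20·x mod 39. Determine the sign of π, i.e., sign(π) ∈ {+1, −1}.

+1

Start at x=2: 2 → 1 → 20 → 10 → 5 → 22 → 11 → … (one orbit).
Cycle type of π: 12×3 + 2 + 1; total 5 cycles.
39 − 5 = 34 transpositions; sign(π) = (−1)^34 = +1.
Zolotarev: (20|39) = +1, matching the cycle-count sign.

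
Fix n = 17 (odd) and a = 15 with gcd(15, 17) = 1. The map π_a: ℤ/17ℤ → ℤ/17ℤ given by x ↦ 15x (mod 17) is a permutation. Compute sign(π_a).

Start at x=1: 1 → 15 → 4 → 9 → 16 → 2 → 13 → … (one orbit).
π_15 has 3 disjoint cycles with lengths [8, 8, 1] on {0,…,16}.
Σ(ℓ_i−1) = 17−3 = 14; sign = (−1)^14 = +1.
(15|17)_J = +1 (Zolotarev's lemma cross-check).

+1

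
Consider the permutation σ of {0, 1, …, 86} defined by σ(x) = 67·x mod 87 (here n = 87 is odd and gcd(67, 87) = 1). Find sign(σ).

Trace 34: π^k(34) = [34, 16, 28, 49, 64, 25, 22] for k=0..6.
The orbit structure of x ↦ 67x mod 87: 9 orbits of sizes [14, 14, 14, 14, 14, 14, 1, 1, 1].
n − c = 87 − 9 = 78; sign = (−1)^78 = +1.
Via Zolotarev, sign(π_{67}) = (67|87) = +1.

+1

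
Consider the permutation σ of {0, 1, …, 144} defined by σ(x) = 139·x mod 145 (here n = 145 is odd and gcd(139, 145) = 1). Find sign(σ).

+1

Trace 136: π^k(136) = [136, 54, 111, 59, 81, 94, 16] for k=0..6.
Decompose π into cycles: lengths [14, 14, 14, 14, 14, 14, 14, 14, 7, 7, 7, 7, 2, 2, 1] (15 cycles, including the fixed point 0).
145 − 15 = 130 transpositions; sign(π) = (−1)^130 = +1.
Via Zolotarev, sign(π_{139}) = (139|145) = +1.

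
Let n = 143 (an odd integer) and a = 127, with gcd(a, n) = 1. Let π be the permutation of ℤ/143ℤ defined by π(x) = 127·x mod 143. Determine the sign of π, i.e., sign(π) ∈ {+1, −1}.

-1

Start at x=116: 116 → 3 → 95 → 53 → 10 → 126 → 129 → … (one orbit).
Cycle type of π: 30×4 + 10 + 6×2 + 1; total 8 cycles.
n − c = 143 − 8 = 135; sign = (−1)^135 = -1.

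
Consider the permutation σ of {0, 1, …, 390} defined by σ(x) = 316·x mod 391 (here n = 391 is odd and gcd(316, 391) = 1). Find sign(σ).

Start at x=176: 176 → 94 → 379 → 118 → 143 → 223 → 88 → … (one orbit).
5 cycles of lengths [176, 176, 22, 16, 1].
Σ(ℓ_i−1) = 391−5 = 386; sign = (−1)^386 = +1.

+1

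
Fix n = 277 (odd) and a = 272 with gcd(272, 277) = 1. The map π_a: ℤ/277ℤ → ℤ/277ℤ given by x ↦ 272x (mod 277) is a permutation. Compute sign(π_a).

-1

Start at x=72: 72 → 194 → 138 → 141 → 126 → 201 → 103 → … (one orbit).
Cycle lengths of π_272 on ℤ/277ℤ: [276, 1]; 2 cycles in total.
2 cycles on 277: each ℓ→(−1)^(ℓ−1), product (−1)^275 = -1.
Zolotarev: (272|277) = -1, matching the cycle-count sign.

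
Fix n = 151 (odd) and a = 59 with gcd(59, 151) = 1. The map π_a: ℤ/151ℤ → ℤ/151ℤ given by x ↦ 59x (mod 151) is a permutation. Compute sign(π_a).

Orbit of 64 under x↦59x: [64, 1, 59, 8, 19]… (length divides ord_151(59)).
The orbit structure of x ↦ 59x mod 151: 31 orbits of sizes [5, 5, 5, 5, 5, 5, 5, 5, 5, 5, 5, 5, 5, 5, 5, 5, 5, 5, 5, 5, 5, 5, 5, 5, 5, 5, 5, 5, 5, 5, 1].
151 − 31 = 120 transpositions; sign(π) = (−1)^120 = +1.

+1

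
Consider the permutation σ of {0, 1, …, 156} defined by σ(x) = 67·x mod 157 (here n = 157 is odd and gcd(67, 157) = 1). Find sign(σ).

Trace 130: π^k(130) = [130, 75, 1, 67, 93, 108, 14] for k=0..6.
Cycle lengths of π_67 on ℤ/157ℤ: [13, 13, 13, 13, 13, 13, 13, 13, 13, 13, 13, 13, 1]; 13 cycles in total.
With 13 cycles on 157 points, sign = (−1)^{157−13} = +1.
(67|157)_J = +1 (Zolotarev's lemma cross-check).

+1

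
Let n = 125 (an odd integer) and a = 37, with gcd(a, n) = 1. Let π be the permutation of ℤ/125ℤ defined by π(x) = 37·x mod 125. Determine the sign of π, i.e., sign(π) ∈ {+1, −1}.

Orbit of 117 under x↦37x: [117, 79, 48, 26, 87, 94, 103]… (length divides ord_125(37)).
Cycle lengths of π_37 on ℤ/125ℤ: [100, 20, 4, 1]; 4 cycles in total.
125 − 4 = 121 transpositions; sign(π) = (−1)^121 = -1.
Via Zolotarev, sign(π_{37}) = (37|125) = -1.

-1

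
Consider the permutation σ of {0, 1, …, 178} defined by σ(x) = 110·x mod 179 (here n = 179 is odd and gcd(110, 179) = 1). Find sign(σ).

+1

Orbit of 76 under x↦110x: [76, 126, 77, 57, 5, 13, 177]… (length divides ord_179(110)).
π_110 has 3 disjoint cycles with lengths [89, 89, 1] on {0,…,178}.
sign(π) = (−1)^{n − #cycles} = (−1)^{179−3} = (−1)^176 = +1.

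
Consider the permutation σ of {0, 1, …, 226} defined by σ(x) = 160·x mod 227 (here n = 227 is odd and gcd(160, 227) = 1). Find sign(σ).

Start at x=139: 139 → 221 → 175 → 79 → 155 → 57 → 40 → … (one orbit).
Cycle type of π: 113×2 + 1; total 3 cycles.
n − c = 227 − 3 = 224; sign = (−1)^224 = +1.

+1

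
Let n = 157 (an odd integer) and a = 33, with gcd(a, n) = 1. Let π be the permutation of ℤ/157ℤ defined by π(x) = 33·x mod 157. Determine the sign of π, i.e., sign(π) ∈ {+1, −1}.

+1

Trace 71: π^k(71) = [71, 145, 75, 120, 35, 56, 121] for k=0..6.
Cycle type of π: 78×2 + 1; total 3 cycles.
With 3 cycles on 157 points, sign = (−1)^{157−3} = +1.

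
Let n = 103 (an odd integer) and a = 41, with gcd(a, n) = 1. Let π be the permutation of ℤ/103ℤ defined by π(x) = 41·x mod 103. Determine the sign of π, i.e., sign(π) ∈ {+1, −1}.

+1

Start at x=4: 4 → 61 → 29 → 56 → 30 → 97 → 63 → … (one orbit).
3 cycles of lengths [51, 51, 1].
103 − 3 = 100 transpositions; sign(π) = (−1)^100 = +1.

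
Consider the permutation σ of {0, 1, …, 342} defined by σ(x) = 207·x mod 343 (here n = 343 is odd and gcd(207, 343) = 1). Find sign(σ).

Orbit of 102 under x↦207x: [102, 191, 92, 179, 9, 148, 109]… (length divides ord_343(207)).
Cycle lengths of π_207 on ℤ/343ℤ: [147, 147, 21, 21, 3, 3, 1]; 7 cycles in total.
343 − 7 = 336 transpositions; sign(π) = (−1)^336 = +1.
Check: (207/343) = +1 by Zolotarev.

+1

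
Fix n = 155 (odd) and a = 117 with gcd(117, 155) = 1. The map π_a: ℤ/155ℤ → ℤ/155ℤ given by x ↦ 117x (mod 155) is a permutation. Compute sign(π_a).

Start at x=83: 83 → 101 → 37 → 144 → 108 → 81 → 22 → … (one orbit).
The orbit structure of x ↦ 117x mod 155: 5 orbits of sizes [60, 60, 30, 4, 1].
5 cycles on 155: each ℓ→(−1)^(ℓ−1), product (−1)^150 = +1.
The Jacobi symbol (117|155) = +1 (Zolotarev) agrees.

+1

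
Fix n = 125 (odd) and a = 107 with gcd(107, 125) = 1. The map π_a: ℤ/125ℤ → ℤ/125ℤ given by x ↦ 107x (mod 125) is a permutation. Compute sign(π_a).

Trace 1: π^k(1) = [1, 107, 74, 43, 101, 57, 99] for k=0..6.
Cycle type of π: 20×5 + 4×6 + 1; total 12 cycles.
125 − 12 = 113 transpositions; sign(π) = (−1)^113 = -1.

-1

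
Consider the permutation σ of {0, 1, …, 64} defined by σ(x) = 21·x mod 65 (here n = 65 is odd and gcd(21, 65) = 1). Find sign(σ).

Orbit of 31 under x↦21x: [31, 1, 21, 51]… (length divides ord_65(21)).
π_21 has 20 disjoint cycles with lengths [4, 4, 4, 4, 4, 4, 4, 4, 4, 4, 4, 4, 4, 4, 4, 1, 1, 1, 1, 1] on {0,…,64}.
65 − 20 = 45 transpositions; sign(π) = (−1)^45 = -1.

-1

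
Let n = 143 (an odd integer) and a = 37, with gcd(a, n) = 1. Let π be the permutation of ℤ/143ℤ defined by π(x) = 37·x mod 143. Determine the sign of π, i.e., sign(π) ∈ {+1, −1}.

-1

Trace 27: π^k(27) = [27, 141, 69, 122, 81, 137, 64] for k=0..6.
6 cycles of lengths [60, 60, 12, 5, 5, 1].
n − c = 143 − 6 = 137; sign = (−1)^137 = -1.
(37|143)_J = -1 (Zolotarev's lemma cross-check).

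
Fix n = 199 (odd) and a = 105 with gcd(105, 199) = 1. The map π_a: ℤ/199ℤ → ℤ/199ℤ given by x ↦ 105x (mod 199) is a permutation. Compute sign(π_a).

-1

Start at x=1: 1 → 105 → 80 → 42 → 32 → 176 → 172 → … (one orbit).
π_105 has 2 disjoint cycles with lengths [198, 1] on {0,…,198}.
2 cycles on 199: each ℓ→(−1)^(ℓ−1), product (−1)^197 = -1.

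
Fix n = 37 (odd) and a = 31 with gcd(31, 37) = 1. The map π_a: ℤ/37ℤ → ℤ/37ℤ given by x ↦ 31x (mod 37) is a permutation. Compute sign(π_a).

Trace 31: π^k(31) = [31, 36, 6, 1] for k=0..3.
Decompose π into cycles: lengths [4, 4, 4, 4, 4, 4, 4, 4, 4, 1] (10 cycles, including the fixed point 0).
With 10 cycles on 37 points, sign = (−1)^{37−10} = -1.
The Jacobi symbol (31|37) = -1 (Zolotarev) agrees.

-1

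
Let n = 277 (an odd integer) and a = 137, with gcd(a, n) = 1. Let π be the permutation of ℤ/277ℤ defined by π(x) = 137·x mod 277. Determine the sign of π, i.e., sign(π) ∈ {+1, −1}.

Start at x=248: 248 → 182 → 4 → 271 → 9 → 125 → 228 → … (one orbit).
2 cycles of lengths [276, 1].
Σ(ℓ_i−1) = 277−2 = 275; sign = (−1)^275 = -1.
The Jacobi symbol (137|277) = -1 (Zolotarev) agrees.

-1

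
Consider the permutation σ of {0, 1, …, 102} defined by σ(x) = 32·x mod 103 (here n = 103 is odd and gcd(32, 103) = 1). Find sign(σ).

Start at x=81: 81 → 17 → 29 → 1 → 32 → 97 → 14 → … (one orbit).
The orbit structure of x ↦ 32x mod 103: 3 orbits of sizes [51, 51, 1].
Σ(ℓ_i−1) = 103−3 = 100; sign = (−1)^100 = +1.
The Jacobi symbol (32|103) = +1 (Zolotarev) agrees.

+1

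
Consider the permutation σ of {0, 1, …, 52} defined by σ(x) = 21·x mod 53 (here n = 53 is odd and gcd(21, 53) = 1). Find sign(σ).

Start at x=7: 7 → 41 → 13 → 8 → 9 → 30 → 47 → … (one orbit).
The orbit structure of x ↦ 21x mod 53: 2 orbits of sizes [52, 1].
sign(π) = (−1)^{n − #cycles} = (−1)^{53−2} = (−1)^51 = -1.

-1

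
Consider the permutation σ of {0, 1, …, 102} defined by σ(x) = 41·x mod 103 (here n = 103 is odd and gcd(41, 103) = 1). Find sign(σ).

+1

Start at x=91: 91 → 23 → 16 → 38 → 13 → 18 → 17 → … (one orbit).
The orbit structure of x ↦ 41x mod 103: 3 orbits of sizes [51, 51, 1].
Σ(ℓ_i−1) = 103−3 = 100; sign = (−1)^100 = +1.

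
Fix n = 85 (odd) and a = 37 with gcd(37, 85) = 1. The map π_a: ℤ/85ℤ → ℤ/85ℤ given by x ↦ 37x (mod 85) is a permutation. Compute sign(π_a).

Orbit of 19 under x↦37x: [19, 23, 1, 37, 9, 78, 81]… (length divides ord_85(37)).
Cycle type of π: 16×5 + 4 + 1; total 7 cycles.
n − c = 85 − 7 = 78; sign = (−1)^78 = +1.
Zolotarev: (37|85) = +1, matching the cycle-count sign.

+1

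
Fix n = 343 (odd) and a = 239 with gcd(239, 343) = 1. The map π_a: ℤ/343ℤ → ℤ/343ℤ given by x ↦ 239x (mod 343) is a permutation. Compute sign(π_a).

Start at x=281: 281 → 274 → 316 → 64 → 204 → 50 → 288 → … (one orbit).
19 cycles of lengths [49, 49, 49, 49, 49, 49, 7, 7, 7, 7, 7, 7, 1, 1, 1, 1, 1, 1, 1].
n − c = 343 − 19 = 324; sign = (−1)^324 = +1.
Via Zolotarev, sign(π_{239}) = (239|343) = +1.

+1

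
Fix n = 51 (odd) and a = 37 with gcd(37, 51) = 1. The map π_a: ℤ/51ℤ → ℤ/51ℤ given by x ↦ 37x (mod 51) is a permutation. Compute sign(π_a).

Start at x=19: 19 → 40 → 1 → 37 → 43 → 10 → 13 → … (one orbit).
π_37 has 6 disjoint cycles with lengths [16, 16, 16, 1, 1, 1] on {0,…,50}.
51 − 6 = 45 transpositions; sign(π) = (−1)^45 = -1.
Check: (37/51) = -1 by Zolotarev.

-1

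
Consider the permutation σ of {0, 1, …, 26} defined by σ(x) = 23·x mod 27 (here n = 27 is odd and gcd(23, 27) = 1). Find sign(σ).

-1

Trace 16: π^k(16) = [16, 17, 13, 2, 19, 5, 7] for k=0..6.
Decompose π into cycles: lengths [18, 6, 2, 1] (4 cycles, including the fixed point 0).
n − c = 27 − 4 = 23; sign = (−1)^23 = -1.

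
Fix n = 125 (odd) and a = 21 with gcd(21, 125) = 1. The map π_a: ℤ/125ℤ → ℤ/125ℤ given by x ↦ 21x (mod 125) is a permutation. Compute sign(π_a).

Start at x=111: 111 → 81 → 76 → 96 → 16 → 86 → 56 → … (one orbit).
π_21 has 13 disjoint cycles with lengths [25, 25, 25, 25, 5, 5, 5, 5, 1, 1, 1, 1, 1] on {0,…,124}.
Σ(ℓ_i−1) = 125−13 = 112; sign = (−1)^112 = +1.

+1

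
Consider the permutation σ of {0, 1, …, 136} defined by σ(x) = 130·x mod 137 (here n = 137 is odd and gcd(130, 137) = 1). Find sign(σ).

+1

Start at x=17: 17 → 18 → 11 → 60 → 128 → 63 → 107 → … (one orbit).
The orbit structure of x ↦ 130x mod 137: 3 orbits of sizes [68, 68, 1].
3 cycles on 137: each ℓ→(−1)^(ℓ−1), product (−1)^134 = +1.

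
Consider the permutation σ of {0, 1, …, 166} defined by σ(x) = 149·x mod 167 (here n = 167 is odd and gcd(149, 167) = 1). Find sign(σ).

-1

Start at x=164: 164 → 54 → 30 → 128 → 34 → 56 → 161 → … (one orbit).
π_149 has 2 disjoint cycles with lengths [166, 1] on {0,…,166}.
n − c = 167 − 2 = 165; sign = (−1)^165 = -1.
Via Zolotarev, sign(π_{149}) = (149|167) = -1.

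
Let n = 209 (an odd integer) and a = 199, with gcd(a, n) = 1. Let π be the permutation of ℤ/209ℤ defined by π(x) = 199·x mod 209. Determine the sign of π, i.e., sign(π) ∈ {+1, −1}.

Trace 199: π^k(199) = [199, 100, 45, 177, 111, 144, 23] for k=0..6.
Cycle type of π: 9×22 + 1×11; total 33 cycles.
n − c = 209 − 33 = 176; sign = (−1)^176 = +1.
The Jacobi symbol (199|209) = +1 (Zolotarev) agrees.

+1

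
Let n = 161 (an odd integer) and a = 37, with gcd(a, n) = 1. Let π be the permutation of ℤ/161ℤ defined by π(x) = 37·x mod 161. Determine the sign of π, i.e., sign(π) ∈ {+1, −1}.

Orbit of 88 under x↦37x: [88, 36, 44, 18, 22, 9, 11]… (length divides ord_161(37)).
The orbit structure of x ↦ 37x mod 161: 6 orbits of sizes [66, 66, 22, 3, 3, 1].
sign(π) = (−1)^{n − #cycles} = (−1)^{161−6} = (−1)^155 = -1.
The Jacobi symbol (37|161) = -1 (Zolotarev) agrees.

-1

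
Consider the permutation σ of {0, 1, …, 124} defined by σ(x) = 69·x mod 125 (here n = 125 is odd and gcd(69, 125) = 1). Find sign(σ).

+1

Start at x=36: 36 → 109 → 21 → 74 → 106 → 64 → 41 → … (one orbit).
The orbit structure of x ↦ 69x mod 125: 7 orbits of sizes [50, 50, 10, 10, 2, 2, 1].
With 7 cycles on 125 points, sign = (−1)^{125−7} = +1.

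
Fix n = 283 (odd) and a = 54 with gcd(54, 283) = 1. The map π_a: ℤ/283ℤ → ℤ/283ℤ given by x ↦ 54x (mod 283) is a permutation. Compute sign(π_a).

+1

Start at x=199: 199 → 275 → 134 → 161 → 204 → 262 → 281 → … (one orbit).
7 cycles of lengths [47, 47, 47, 47, 47, 47, 1].
With 7 cycles on 283 points, sign = (−1)^{283−7} = +1.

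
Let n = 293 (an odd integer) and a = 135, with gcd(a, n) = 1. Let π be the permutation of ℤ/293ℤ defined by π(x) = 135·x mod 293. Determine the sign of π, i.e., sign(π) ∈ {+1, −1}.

Start at x=16: 16 → 109 → 65 → 278 → 26 → 287 → 69 → … (one orbit).
Cycle lengths of π_135 on ℤ/293ℤ: [73, 73, 73, 73, 1]; 5 cycles in total.
293 − 5 = 288 transpositions; sign(π) = (−1)^288 = +1.
Check: (135/293) = +1 by Zolotarev.

+1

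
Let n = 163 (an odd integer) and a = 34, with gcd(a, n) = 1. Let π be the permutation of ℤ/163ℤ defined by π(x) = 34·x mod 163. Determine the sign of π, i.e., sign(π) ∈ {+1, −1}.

Start at x=38: 38 → 151 → 81 → 146 → 74 → 71 → 132 → … (one orbit).
Decompose π into cycles: lengths [81, 81, 1] (3 cycles, including the fixed point 0).
3 cycles on 163: each ℓ→(−1)^(ℓ−1), product (−1)^160 = +1.
Zolotarev: (34|163) = +1, matching the cycle-count sign.

+1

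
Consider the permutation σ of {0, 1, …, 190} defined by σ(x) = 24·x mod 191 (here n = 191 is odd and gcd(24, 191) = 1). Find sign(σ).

+1

Orbit of 86 under x↦24x: [86, 154, 67, 80, 10, 49, 30]… (length divides ord_191(24)).
π_24 has 3 disjoint cycles with lengths [95, 95, 1] on {0,…,190}.
n − c = 191 − 3 = 188; sign = (−1)^188 = +1.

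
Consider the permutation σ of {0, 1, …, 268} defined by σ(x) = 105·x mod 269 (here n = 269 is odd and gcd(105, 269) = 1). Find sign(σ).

+1

Trace 25: π^k(25) = [25, 204, 169, 260, 131, 36, 14] for k=0..6.
Cycle type of π: 67×4 + 1; total 5 cycles.
n − c = 269 − 5 = 264; sign = (−1)^264 = +1.
Via Zolotarev, sign(π_{105}) = (105|269) = +1.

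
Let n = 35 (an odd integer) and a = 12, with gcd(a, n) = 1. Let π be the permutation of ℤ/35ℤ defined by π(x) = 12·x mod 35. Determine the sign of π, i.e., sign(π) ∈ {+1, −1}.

+1

Orbit of 33 under x↦12x: [33, 11, 27, 9, 3, 1, 12]… (length divides ord_35(12)).
Cycle lengths of π_12 on ℤ/35ℤ: [12, 12, 6, 4, 1]; 5 cycles in total.
5 cycles on 35: each ℓ→(−1)^(ℓ−1), product (−1)^30 = +1.
The Jacobi symbol (12|35) = +1 (Zolotarev) agrees.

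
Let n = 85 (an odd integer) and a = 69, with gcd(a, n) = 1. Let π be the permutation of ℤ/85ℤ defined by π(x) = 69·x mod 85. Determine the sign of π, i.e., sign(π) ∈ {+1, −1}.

+1

Start at x=1: 1 → 69 → 1 (one orbit).
Cycle type of π: 2×34 + 1×17; total 51 cycles.
n − c = 85 − 51 = 34; sign = (−1)^34 = +1.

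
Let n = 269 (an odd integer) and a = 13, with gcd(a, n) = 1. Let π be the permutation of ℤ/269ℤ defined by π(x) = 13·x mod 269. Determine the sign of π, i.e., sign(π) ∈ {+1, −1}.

+1

Start at x=228: 228 → 5 → 65 → 38 → 225 → 235 → 96 → … (one orbit).
Cycle lengths of π_13 on ℤ/269ℤ: [134, 134, 1]; 3 cycles in total.
n − c = 269 − 3 = 266; sign = (−1)^266 = +1.
The Jacobi symbol (13|269) = +1 (Zolotarev) agrees.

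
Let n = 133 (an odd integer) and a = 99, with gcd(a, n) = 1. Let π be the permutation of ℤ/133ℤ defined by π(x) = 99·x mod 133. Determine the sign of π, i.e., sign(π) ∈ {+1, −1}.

Orbit of 106 under x↦99x: [106, 120, 43, 1, 99, 92, 64]… (length divides ord_133(99)).
Cycle type of π: 9×14 + 1×7; total 21 cycles.
Σ(ℓ_i−1) = 133−21 = 112; sign = (−1)^112 = +1.

+1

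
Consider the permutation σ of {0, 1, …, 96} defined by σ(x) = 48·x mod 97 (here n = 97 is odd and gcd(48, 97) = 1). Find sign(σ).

Trace 86: π^k(86) = [86, 54, 70, 62, 66, 64, 65] for k=0..6.
Cycle lengths of π_48 on ℤ/97ℤ: [48, 48, 1]; 3 cycles in total.
Σ(ℓ_i−1) = 97−3 = 94; sign = (−1)^94 = +1.
(48|97)_J = +1 (Zolotarev's lemma cross-check).

+1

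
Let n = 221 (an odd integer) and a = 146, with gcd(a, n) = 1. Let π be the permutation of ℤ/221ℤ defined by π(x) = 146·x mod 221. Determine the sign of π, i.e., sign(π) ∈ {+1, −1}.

-1

Orbit of 144 under x↦146x: [144, 29, 35, 27, 185, 48, 157]… (length divides ord_221(146)).
Decompose π into cycles: lengths [48, 48, 48, 48, 16, 3, 3, 3, 3, 1] (10 cycles, including the fixed point 0).
221 − 10 = 211 transpositions; sign(π) = (−1)^211 = -1.
Zolotarev: (146|221) = -1, matching the cycle-count sign.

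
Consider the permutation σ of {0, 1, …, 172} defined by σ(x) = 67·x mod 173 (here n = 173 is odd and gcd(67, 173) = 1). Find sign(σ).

+1

Start at x=83: 83 → 25 → 118 → 121 → 149 → 122 → 43 → … (one orbit).
3 cycles of lengths [86, 86, 1].
With 3 cycles on 173 points, sign = (−1)^{173−3} = +1.
Zolotarev: (67|173) = +1, matching the cycle-count sign.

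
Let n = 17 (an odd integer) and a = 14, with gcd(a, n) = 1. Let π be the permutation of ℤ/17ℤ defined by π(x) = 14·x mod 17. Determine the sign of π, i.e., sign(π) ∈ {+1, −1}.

-1

Trace 1: π^k(1) = [1, 14, 9, 7, 13, 12, 15] for k=0..6.
Decompose π into cycles: lengths [16, 1] (2 cycles, including the fixed point 0).
17 − 2 = 15 transpositions; sign(π) = (−1)^15 = -1.
Zolotarev: (14|17) = -1, matching the cycle-count sign.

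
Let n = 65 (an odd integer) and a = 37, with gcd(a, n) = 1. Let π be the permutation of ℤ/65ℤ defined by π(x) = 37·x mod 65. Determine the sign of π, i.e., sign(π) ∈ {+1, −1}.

Trace 37: π^k(37) = [37, 4, 18, 16, 7, 64, 28] for k=0..6.
Cycle type of π: 12×5 + 4 + 1; total 7 cycles.
Σ(ℓ_i−1) = 65−7 = 58; sign = (−1)^58 = +1.
Check: (37/65) = +1 by Zolotarev.

+1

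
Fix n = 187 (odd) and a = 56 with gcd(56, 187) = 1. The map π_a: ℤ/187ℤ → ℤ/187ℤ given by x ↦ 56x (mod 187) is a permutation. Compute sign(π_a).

Start at x=100: 100 → 177 → 1 → 56 → 144 → 23 → 166 → … (one orbit).
Cycle lengths of π_56 on ℤ/187ℤ: [16, 16, 16, 16, 16, 16, 16, 16, 16, 16, 16, 1, 1, 1, 1, 1, 1, 1, 1, 1, 1, 1]; 22 cycles in total.
sign(π) = (−1)^{n − #cycles} = (−1)^{187−22} = (−1)^165 = -1.

-1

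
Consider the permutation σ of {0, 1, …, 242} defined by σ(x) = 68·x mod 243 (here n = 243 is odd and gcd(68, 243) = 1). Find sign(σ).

Orbit of 29 under x↦68x: [29, 28, 203, 196, 206, 157, 227]… (length divides ord_243(68)).
Cycle lengths of π_68 on ℤ/243ℤ: [162, 54, 18, 6, 2, 1]; 6 cycles in total.
Σ(ℓ_i−1) = 243−6 = 237; sign = (−1)^237 = -1.
The Jacobi symbol (68|243) = -1 (Zolotarev) agrees.

-1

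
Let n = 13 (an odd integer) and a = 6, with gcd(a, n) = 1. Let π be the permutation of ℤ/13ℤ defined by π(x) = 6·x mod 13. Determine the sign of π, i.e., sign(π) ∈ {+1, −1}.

Trace 5: π^k(5) = [5, 4, 11, 1, 6, 10, 8] for k=0..6.
Cycle type of π: 12 + 1; total 2 cycles.
With 2 cycles on 13 points, sign = (−1)^{13−2} = -1.
Check: (6/13) = -1 by Zolotarev.

-1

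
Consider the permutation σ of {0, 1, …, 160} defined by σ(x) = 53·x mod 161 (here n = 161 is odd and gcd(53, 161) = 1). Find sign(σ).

-1

Trace 16: π^k(16) = [16, 43, 25, 37, 29, 88, 156] for k=0..6.
Decompose π into cycles: lengths [66, 66, 22, 3, 3, 1] (6 cycles, including the fixed point 0).
Σ(ℓ_i−1) = 161−6 = 155; sign = (−1)^155 = -1.
(53|161)_J = -1 (Zolotarev's lemma cross-check).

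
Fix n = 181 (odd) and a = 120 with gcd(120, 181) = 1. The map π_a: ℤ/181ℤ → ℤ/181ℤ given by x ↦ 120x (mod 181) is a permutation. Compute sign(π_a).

-1

Orbit of 43 under x↦120x: [43, 92, 180, 61, 80, 7, 116]… (length divides ord_181(120)).
π_120 has 6 disjoint cycles with lengths [36, 36, 36, 36, 36, 1] on {0,…,180}.
n − c = 181 − 6 = 175; sign = (−1)^175 = -1.
Check: (120/181) = -1 by Zolotarev.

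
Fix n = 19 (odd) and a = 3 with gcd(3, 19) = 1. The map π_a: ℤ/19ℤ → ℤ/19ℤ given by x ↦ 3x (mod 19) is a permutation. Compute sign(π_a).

Orbit of 3 under x↦3x: [3, 9, 8, 5, 15, 7, 2]… (length divides ord_19(3)).
2 cycles of lengths [18, 1].
sign(π) = (−1)^{n − #cycles} = (−1)^{19−2} = (−1)^17 = -1.
The Jacobi symbol (3|19) = -1 (Zolotarev) agrees.

-1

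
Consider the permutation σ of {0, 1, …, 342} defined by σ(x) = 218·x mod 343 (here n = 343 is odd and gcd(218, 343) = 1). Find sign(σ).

+1

Orbit of 295 under x↦218x: [295, 169, 141, 211, 36, 302, 323]… (length divides ord_343(218)).
Cycle type of π: 49×6 + 7×6 + 1×7; total 19 cycles.
19 cycles on 343: each ℓ→(−1)^(ℓ−1), product (−1)^324 = +1.
(218|343)_J = +1 (Zolotarev's lemma cross-check).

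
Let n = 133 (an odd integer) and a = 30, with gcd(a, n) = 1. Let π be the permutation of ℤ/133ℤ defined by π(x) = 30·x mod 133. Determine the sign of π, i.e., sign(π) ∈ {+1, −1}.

+1

Orbit of 1 under x↦30x: [1, 30, 102]… (length divides ord_133(30)).
The orbit structure of x ↦ 30x mod 133: 45 orbits of sizes [3, 3, 3, 3, 3, 3, 3, 3, 3, 3, 3, 3, 3, 3, 3, 3, 3, 3, 3, 3, 3, 3, 3, 3, 3, 3, 3, 3, 3, 3, 3, 3, 3, 3, 3, 3, 3, 3, 3, 3, 3, 3, 3, 3, 1].
sign(π) = (−1)^{n − #cycles} = (−1)^{133−45} = (−1)^88 = +1.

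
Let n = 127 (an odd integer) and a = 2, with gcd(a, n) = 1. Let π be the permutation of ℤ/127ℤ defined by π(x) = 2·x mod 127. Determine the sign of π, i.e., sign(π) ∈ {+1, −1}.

+1

Orbit of 1 under x↦2x: [1, 2, 4, 8, 16, 32, 64]… (length divides ord_127(2)).
19 cycles of lengths [7, 7, 7, 7, 7, 7, 7, 7, 7, 7, 7, 7, 7, 7, 7, 7, 7, 7, 1].
Σ(ℓ_i−1) = 127−19 = 108; sign = (−1)^108 = +1.
Check: (2/127) = +1 by Zolotarev.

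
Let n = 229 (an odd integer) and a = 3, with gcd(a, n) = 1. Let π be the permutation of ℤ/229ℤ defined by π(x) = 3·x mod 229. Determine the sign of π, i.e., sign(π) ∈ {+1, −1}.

+1

Start at x=218: 218 → 196 → 130 → 161 → 25 → 75 → 225 → … (one orbit).
The orbit structure of x ↦ 3x mod 229: 5 orbits of sizes [57, 57, 57, 57, 1].
Σ(ℓ_i−1) = 229−5 = 224; sign = (−1)^224 = +1.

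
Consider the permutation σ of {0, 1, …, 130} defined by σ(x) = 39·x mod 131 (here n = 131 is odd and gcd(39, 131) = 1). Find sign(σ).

Trace 39: π^k(39) = [39, 80, 107, 112, 45, 52, 63] for k=0..6.
Decompose π into cycles: lengths [13, 13, 13, 13, 13, 13, 13, 13, 13, 13, 1] (11 cycles, including the fixed point 0).
131 − 11 = 120 transpositions; sign(π) = (−1)^120 = +1.
Zolotarev: (39|131) = +1, matching the cycle-count sign.

+1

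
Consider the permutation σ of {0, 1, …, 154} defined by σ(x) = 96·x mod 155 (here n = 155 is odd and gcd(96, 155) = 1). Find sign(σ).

-1

Trace 136: π^k(136) = [136, 36, 46, 76, 11, 126, 6] for k=0..6.
Cycle lengths of π_96 on ℤ/155ℤ: [30, 30, 30, 30, 30, 1, 1, 1, 1, 1]; 10 cycles in total.
n − c = 155 − 10 = 145; sign = (−1)^145 = -1.
Check: (96/155) = -1 by Zolotarev.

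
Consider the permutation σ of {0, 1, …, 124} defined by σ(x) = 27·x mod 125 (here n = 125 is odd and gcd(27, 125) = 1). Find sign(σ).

Start at x=48: 48 → 46 → 117 → 34 → 43 → 36 → 97 → … (one orbit).
4 cycles of lengths [100, 20, 4, 1].
4 cycles on 125: each ℓ→(−1)^(ℓ−1), product (−1)^121 = -1.

-1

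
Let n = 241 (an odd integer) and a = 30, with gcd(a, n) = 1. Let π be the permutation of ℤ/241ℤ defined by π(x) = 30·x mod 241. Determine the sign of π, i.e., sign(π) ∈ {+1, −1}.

+1

Orbit of 64 under x↦30x: [64, 233, 1, 30, 177, 8, 240]… (length divides ord_241(30)).
Cycle type of π: 8×30 + 1; total 31 cycles.
31 cycles on 241: each ℓ→(−1)^(ℓ−1), product (−1)^210 = +1.
Zolotarev: (30|241) = +1, matching the cycle-count sign.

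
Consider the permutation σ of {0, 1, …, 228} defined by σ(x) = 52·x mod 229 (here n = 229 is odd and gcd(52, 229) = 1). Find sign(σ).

Trace 227: π^k(227) = [227, 125, 88, 225, 21, 176, 221] for k=0..6.
π_52 has 4 disjoint cycles with lengths [76, 76, 76, 1] on {0,…,228}.
With 4 cycles on 229 points, sign = (−1)^{229−4} = -1.
Zolotarev: (52|229) = -1, matching the cycle-count sign.

-1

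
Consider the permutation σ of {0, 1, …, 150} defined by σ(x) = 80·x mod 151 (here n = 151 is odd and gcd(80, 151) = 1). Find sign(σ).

Orbit of 62 under x↦80x: [62, 128, 123, 25, 37, 91, 32]… (length divides ord_151(80)).
Cycle lengths of π_80 on ℤ/151ℤ: [75, 75, 1]; 3 cycles in total.
With 3 cycles on 151 points, sign = (−1)^{151−3} = +1.

+1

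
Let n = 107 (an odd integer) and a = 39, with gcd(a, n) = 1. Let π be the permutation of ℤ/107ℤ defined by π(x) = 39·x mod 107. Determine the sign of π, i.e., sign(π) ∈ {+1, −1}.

Start at x=56: 56 → 44 → 4 → 49 → 92 → 57 → 83 → … (one orbit).
The orbit structure of x ↦ 39x mod 107: 3 orbits of sizes [53, 53, 1].
107 − 3 = 104 transpositions; sign(π) = (−1)^104 = +1.
The Jacobi symbol (39|107) = +1 (Zolotarev) agrees.

+1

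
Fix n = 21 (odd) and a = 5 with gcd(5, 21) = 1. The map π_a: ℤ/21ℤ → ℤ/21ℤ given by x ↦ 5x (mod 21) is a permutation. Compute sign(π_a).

+1

Start at x=1: 1 → 5 → 4 → 20 → 16 → 17 → 1 (one orbit).
5 cycles of lengths [6, 6, 6, 2, 1].
n − c = 21 − 5 = 16; sign = (−1)^16 = +1.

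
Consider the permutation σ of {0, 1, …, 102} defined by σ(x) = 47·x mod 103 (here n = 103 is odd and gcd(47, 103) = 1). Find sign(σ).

Start at x=47: 47 → 46 → 102 → 56 → 57 → 1 → 47 (one orbit).
18 cycles of lengths [6, 6, 6, 6, 6, 6, 6, 6, 6, 6, 6, 6, 6, 6, 6, 6, 6, 1].
18 cycles on 103: each ℓ→(−1)^(ℓ−1), product (−1)^85 = -1.

-1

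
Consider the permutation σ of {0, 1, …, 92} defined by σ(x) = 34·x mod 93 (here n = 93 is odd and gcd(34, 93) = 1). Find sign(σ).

-1

Start at x=4: 4 → 43 → 67 → 46 → 76 → 73 → 64 → … (one orbit).
π_34 has 6 disjoint cycles with lengths [30, 30, 30, 1, 1, 1] on {0,…,92}.
Σ(ℓ_i−1) = 93−6 = 87; sign = (−1)^87 = -1.
Check: (34/93) = -1 by Zolotarev.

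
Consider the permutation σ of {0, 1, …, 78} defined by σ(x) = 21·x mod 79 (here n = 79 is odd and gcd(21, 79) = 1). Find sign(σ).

+1

Trace 21: π^k(21) = [21, 46, 18, 62, 38, 8, 10] for k=0..6.
Decompose π into cycles: lengths [13, 13, 13, 13, 13, 13, 1] (7 cycles, including the fixed point 0).
With 7 cycles on 79 points, sign = (−1)^{79−7} = +1.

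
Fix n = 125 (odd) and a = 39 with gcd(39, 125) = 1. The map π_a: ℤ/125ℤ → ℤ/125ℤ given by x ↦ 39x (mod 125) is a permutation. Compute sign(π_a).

+1

Trace 69: π^k(69) = [69, 66, 74, 11, 54, 106, 9] for k=0..6.
Decompose π into cycles: lengths [50, 50, 10, 10, 2, 2, 1] (7 cycles, including the fixed point 0).
With 7 cycles on 125 points, sign = (−1)^{125−7} = +1.
Zolotarev: (39|125) = +1, matching the cycle-count sign.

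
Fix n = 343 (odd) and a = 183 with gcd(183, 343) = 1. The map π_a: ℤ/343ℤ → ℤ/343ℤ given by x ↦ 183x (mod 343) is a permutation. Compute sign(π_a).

Orbit of 295 under x↦183x: [295, 134, 169, 57, 141, 78, 211]… (length divides ord_343(183)).
π_183 has 19 disjoint cycles with lengths [49, 49, 49, 49, 49, 49, 7, 7, 7, 7, 7, 7, 1, 1, 1, 1, 1, 1, 1] on {0,…,342}.
n − c = 343 − 19 = 324; sign = (−1)^324 = +1.

+1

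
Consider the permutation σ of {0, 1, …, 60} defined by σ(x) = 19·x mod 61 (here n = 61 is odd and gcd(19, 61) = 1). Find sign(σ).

+1

Start at x=1: 1 → 19 → 56 → 27 → 25 → 48 → 58 → … (one orbit).
Decompose π into cycles: lengths [30, 30, 1] (3 cycles, including the fixed point 0).
3 cycles on 61: each ℓ→(−1)^(ℓ−1), product (−1)^58 = +1.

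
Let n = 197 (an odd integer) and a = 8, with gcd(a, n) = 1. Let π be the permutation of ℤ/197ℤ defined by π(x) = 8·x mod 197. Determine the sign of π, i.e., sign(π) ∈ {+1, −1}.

Trace 100: π^k(100) = [100, 12, 96, 177, 37, 99, 4] for k=0..6.
π_8 has 2 disjoint cycles with lengths [196, 1] on {0,…,196}.
n − c = 197 − 2 = 195; sign = (−1)^195 = -1.

-1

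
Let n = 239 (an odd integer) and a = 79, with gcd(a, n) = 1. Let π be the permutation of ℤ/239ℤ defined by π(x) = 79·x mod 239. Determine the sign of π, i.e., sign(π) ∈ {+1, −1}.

Start at x=61: 61 → 39 → 213 → 97 → 15 → 229 → 166 → … (one orbit).
π_79 has 2 disjoint cycles with lengths [238, 1] on {0,…,238}.
n − c = 239 − 2 = 237; sign = (−1)^237 = -1.
(79|239)_J = -1 (Zolotarev's lemma cross-check).

-1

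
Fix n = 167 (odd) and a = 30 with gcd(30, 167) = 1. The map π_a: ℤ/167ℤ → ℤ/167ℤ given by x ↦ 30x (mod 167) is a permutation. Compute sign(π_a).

Trace 136: π^k(136) = [136, 72, 156, 4, 120, 93, 118] for k=0..6.
The orbit structure of x ↦ 30x mod 167: 2 orbits of sizes [166, 1].
167 − 2 = 165 transpositions; sign(π) = (−1)^165 = -1.

-1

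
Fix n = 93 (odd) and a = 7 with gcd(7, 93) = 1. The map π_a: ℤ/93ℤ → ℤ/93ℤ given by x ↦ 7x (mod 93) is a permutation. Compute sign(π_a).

+1

Orbit of 49 under x↦7x: [49, 64, 76, 67, 4, 28, 10]… (length divides ord_93(7)).
Cycle type of π: 15×6 + 1×3; total 9 cycles.
sign(π) = (−1)^{n − #cycles} = (−1)^{93−9} = (−1)^84 = +1.
Zolotarev: (7|93) = +1, matching the cycle-count sign.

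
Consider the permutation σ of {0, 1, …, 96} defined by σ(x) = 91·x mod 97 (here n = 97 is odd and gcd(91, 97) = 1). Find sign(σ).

Orbit of 1 under x↦91x: [1, 91, 36, 75, 35, 81, 96]… (length divides ord_97(91)).
The orbit structure of x ↦ 91x mod 97: 9 orbits of sizes [12, 12, 12, 12, 12, 12, 12, 12, 1].
Σ(ℓ_i−1) = 97−9 = 88; sign = (−1)^88 = +1.
Via Zolotarev, sign(π_{91}) = (91|97) = +1.

+1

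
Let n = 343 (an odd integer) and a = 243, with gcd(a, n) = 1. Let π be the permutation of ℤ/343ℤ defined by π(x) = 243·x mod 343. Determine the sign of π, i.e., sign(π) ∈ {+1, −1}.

Trace 232: π^k(232) = [232, 124, 291, 55, 331, 171, 50] for k=0..6.
Decompose π into cycles: lengths [294, 42, 6, 1] (4 cycles, including the fixed point 0).
sign(π) = (−1)^{n − #cycles} = (−1)^{343−4} = (−1)^339 = -1.

-1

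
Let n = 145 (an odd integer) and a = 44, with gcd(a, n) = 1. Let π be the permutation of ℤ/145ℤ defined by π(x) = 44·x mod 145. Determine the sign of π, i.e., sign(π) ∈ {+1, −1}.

Trace 121: π^k(121) = [121, 104, 81, 84, 71, 79, 141] for k=0..6.
Cycle lengths of π_44 on ℤ/145ℤ: [28, 28, 28, 28, 28, 2, 2, 1]; 8 cycles in total.
Σ(ℓ_i−1) = 145−8 = 137; sign = (−1)^137 = -1.
(44|145)_J = -1 (Zolotarev's lemma cross-check).

-1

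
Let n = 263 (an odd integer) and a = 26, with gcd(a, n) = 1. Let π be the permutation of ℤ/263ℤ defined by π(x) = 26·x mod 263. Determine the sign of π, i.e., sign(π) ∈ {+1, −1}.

+1

Start at x=122: 122 → 16 → 153 → 33 → 69 → 216 → 93 → … (one orbit).
Cycle type of π: 131×2 + 1; total 3 cycles.
With 3 cycles on 263 points, sign = (−1)^{263−3} = +1.
Check: (26/263) = +1 by Zolotarev.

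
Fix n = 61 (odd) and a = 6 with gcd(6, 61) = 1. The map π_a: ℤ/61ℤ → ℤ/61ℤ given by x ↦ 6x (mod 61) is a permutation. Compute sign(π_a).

Orbit of 34 under x↦6x: [34, 21, 4, 24, 22, 10, 60]… (length divides ord_61(6)).
The orbit structure of x ↦ 6x mod 61: 2 orbits of sizes [60, 1].
Σ(ℓ_i−1) = 61−2 = 59; sign = (−1)^59 = -1.
Check: (6/61) = -1 by Zolotarev.

-1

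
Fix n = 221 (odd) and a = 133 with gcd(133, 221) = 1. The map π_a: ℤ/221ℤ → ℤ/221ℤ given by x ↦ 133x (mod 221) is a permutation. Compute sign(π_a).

Start at x=55: 55 → 22 → 53 → 198 → 35 → 14 → 94 → … (one orbit).
Decompose π into cycles: lengths [48, 48, 48, 48, 16, 3, 3, 3, 3, 1] (10 cycles, including the fixed point 0).
n − c = 221 − 10 = 211; sign = (−1)^211 = -1.
Zolotarev: (133|221) = -1, matching the cycle-count sign.

-1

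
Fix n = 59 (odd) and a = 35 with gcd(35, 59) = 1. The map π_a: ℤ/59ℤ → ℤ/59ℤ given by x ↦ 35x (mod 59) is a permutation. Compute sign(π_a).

Trace 35: π^k(35) = [35, 45, 41, 19, 16, 29, 12] for k=0..6.
3 cycles of lengths [29, 29, 1].
59 − 3 = 56 transpositions; sign(π) = (−1)^56 = +1.

+1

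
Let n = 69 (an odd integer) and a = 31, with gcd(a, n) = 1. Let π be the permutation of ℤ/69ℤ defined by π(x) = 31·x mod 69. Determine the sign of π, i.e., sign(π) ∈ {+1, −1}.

+1

Orbit of 16 under x↦31x: [16, 13, 58, 4, 55, 49, 1]… (length divides ord_69(31)).
Cycle type of π: 11×6 + 1×3; total 9 cycles.
Σ(ℓ_i−1) = 69−9 = 60; sign = (−1)^60 = +1.
Via Zolotarev, sign(π_{31}) = (31|69) = +1.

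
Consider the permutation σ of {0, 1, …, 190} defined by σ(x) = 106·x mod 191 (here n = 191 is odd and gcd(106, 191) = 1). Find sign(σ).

Trace 156: π^k(156) = [156, 110, 9, 190, 85, 33, 60] for k=0..6.
2 cycles of lengths [190, 1].
Σ(ℓ_i−1) = 191−2 = 189; sign = (−1)^189 = -1.

-1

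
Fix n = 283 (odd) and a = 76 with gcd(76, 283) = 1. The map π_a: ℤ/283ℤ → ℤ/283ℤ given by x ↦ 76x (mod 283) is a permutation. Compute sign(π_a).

-1

Start at x=16: 16 → 84 → 158 → 122 → 216 → 2 → 152 → … (one orbit).
The orbit structure of x ↦ 76x mod 283: 4 orbits of sizes [94, 94, 94, 1].
n − c = 283 − 4 = 279; sign = (−1)^279 = -1.
The Jacobi symbol (76|283) = -1 (Zolotarev) agrees.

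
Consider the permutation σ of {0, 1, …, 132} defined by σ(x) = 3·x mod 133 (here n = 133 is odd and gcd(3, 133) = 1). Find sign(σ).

+1

Trace 106: π^k(106) = [106, 52, 23, 69, 74, 89, 1] for k=0..6.
Cycle type of π: 18×7 + 6 + 1; total 9 cycles.
133 − 9 = 124 transpositions; sign(π) = (−1)^124 = +1.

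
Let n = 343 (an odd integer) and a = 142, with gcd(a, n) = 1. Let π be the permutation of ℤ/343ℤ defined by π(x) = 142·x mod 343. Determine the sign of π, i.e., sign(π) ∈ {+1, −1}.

Trace 338: π^k(338) = [338, 319, 22, 37, 109, 43, 275] for k=0..6.
7 cycles of lengths [147, 147, 21, 21, 3, 3, 1].
sign(π) = (−1)^{n − #cycles} = (−1)^{343−7} = (−1)^336 = +1.
Check: (142/343) = +1 by Zolotarev.

+1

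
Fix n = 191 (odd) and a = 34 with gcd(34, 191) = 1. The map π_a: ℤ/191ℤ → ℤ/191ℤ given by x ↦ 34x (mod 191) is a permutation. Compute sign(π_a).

+1

Start at x=2: 2 → 68 → 20 → 107 → 9 → 115 → 90 → … (one orbit).
The orbit structure of x ↦ 34x mod 191: 3 orbits of sizes [95, 95, 1].
3 cycles on 191: each ℓ→(−1)^(ℓ−1), product (−1)^188 = +1.
Via Zolotarev, sign(π_{34}) = (34|191) = +1.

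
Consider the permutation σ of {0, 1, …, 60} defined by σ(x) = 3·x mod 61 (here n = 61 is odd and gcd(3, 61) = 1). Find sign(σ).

Trace 60: π^k(60) = [60, 58, 52, 34, 41, 1, 3] for k=0..6.
π_3 has 7 disjoint cycles with lengths [10, 10, 10, 10, 10, 10, 1] on {0,…,60}.
61 − 7 = 54 transpositions; sign(π) = (−1)^54 = +1.
Zolotarev: (3|61) = +1, matching the cycle-count sign.

+1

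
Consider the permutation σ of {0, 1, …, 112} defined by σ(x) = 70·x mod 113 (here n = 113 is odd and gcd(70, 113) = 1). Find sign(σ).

-1

Trace 63: π^k(63) = [63, 3, 97, 10, 22, 71, 111] for k=0..6.
π_70 has 2 disjoint cycles with lengths [112, 1] on {0,…,112}.
sign(π) = (−1)^{n − #cycles} = (−1)^{113−2} = (−1)^111 = -1.
Zolotarev: (70|113) = -1, matching the cycle-count sign.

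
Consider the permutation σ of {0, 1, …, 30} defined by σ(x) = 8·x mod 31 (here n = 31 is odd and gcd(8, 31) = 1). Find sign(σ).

Trace 16: π^k(16) = [16, 4, 1, 8, 2] for k=0..4.
Cycle type of π: 5×6 + 1; total 7 cycles.
sign(π) = (−1)^{n − #cycles} = (−1)^{31−7} = (−1)^24 = +1.
(8|31)_J = +1 (Zolotarev's lemma cross-check).

+1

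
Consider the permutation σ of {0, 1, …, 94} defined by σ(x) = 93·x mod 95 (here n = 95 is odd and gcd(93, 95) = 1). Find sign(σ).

-1

Start at x=6: 6 → 83 → 24 → 47 → 1 → 93 → 4 → … (one orbit).
π_93 has 6 disjoint cycles with lengths [36, 36, 9, 9, 4, 1] on {0,…,94}.
Σ(ℓ_i−1) = 95−6 = 89; sign = (−1)^89 = -1.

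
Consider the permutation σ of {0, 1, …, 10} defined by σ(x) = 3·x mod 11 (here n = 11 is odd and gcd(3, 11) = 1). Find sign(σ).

Trace 3: π^k(3) = [3, 9, 5, 4, 1] for k=0..4.
π_3 has 3 disjoint cycles with lengths [5, 5, 1] on {0,…,10}.
3 cycles on 11: each ℓ→(−1)^(ℓ−1), product (−1)^8 = +1.
The Jacobi symbol (3|11) = +1 (Zolotarev) agrees.

+1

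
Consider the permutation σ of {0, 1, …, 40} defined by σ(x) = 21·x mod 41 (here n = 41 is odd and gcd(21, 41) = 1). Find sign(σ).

Orbit of 39 under x↦21x: [39, 40, 20, 10, 5, 23, 32]… (length divides ord_41(21)).
Decompose π into cycles: lengths [20, 20, 1] (3 cycles, including the fixed point 0).
With 3 cycles on 41 points, sign = (−1)^{41−3} = +1.

+1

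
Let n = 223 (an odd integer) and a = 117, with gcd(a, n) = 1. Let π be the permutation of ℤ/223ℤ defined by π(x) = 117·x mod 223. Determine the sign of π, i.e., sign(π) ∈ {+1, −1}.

-1

Start at x=116: 116 → 192 → 164 → 10 → 55 → 191 → 47 → … (one orbit).
Cycle lengths of π_117 on ℤ/223ℤ: [222, 1]; 2 cycles in total.
sign(π) = (−1)^{n − #cycles} = (−1)^{223−2} = (−1)^221 = -1.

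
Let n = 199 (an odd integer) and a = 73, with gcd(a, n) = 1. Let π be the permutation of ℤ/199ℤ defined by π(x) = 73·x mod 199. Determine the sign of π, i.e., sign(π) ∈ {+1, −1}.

Start at x=20: 20 → 67 → 115 → 37 → 114 → 163 → 158 → … (one orbit).
Decompose π into cycles: lengths [198, 1] (2 cycles, including the fixed point 0).
Σ(ℓ_i−1) = 199−2 = 197; sign = (−1)^197 = -1.
Via Zolotarev, sign(π_{73}) = (73|199) = -1.

-1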